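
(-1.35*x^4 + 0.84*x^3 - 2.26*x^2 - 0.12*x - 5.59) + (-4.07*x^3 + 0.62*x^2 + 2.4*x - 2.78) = -1.35*x^4 - 3.23*x^3 - 1.64*x^2 + 2.28*x - 8.37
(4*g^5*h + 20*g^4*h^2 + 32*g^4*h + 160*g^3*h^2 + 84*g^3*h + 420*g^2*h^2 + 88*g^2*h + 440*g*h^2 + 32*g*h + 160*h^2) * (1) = 4*g^5*h + 20*g^4*h^2 + 32*g^4*h + 160*g^3*h^2 + 84*g^3*h + 420*g^2*h^2 + 88*g^2*h + 440*g*h^2 + 32*g*h + 160*h^2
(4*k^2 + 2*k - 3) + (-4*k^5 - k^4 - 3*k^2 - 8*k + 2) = -4*k^5 - k^4 + k^2 - 6*k - 1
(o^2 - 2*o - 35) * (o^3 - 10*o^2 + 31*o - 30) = o^5 - 12*o^4 + 16*o^3 + 258*o^2 - 1025*o + 1050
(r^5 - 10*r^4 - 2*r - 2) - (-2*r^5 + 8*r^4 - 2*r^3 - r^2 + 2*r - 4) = 3*r^5 - 18*r^4 + 2*r^3 + r^2 - 4*r + 2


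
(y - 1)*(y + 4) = y^2 + 3*y - 4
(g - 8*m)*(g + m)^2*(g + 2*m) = g^4 - 4*g^3*m - 27*g^2*m^2 - 38*g*m^3 - 16*m^4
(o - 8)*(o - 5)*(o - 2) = o^3 - 15*o^2 + 66*o - 80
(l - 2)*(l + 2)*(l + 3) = l^3 + 3*l^2 - 4*l - 12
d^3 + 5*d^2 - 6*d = d*(d - 1)*(d + 6)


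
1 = 1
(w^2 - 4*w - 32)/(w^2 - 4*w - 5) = (-w^2 + 4*w + 32)/(-w^2 + 4*w + 5)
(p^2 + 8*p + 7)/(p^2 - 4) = (p^2 + 8*p + 7)/(p^2 - 4)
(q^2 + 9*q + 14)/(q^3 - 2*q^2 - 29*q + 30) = (q^2 + 9*q + 14)/(q^3 - 2*q^2 - 29*q + 30)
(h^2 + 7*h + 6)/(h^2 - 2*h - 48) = (h + 1)/(h - 8)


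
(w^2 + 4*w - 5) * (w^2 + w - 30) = w^4 + 5*w^3 - 31*w^2 - 125*w + 150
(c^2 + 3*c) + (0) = c^2 + 3*c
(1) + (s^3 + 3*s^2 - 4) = s^3 + 3*s^2 - 3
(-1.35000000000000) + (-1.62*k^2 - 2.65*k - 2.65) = -1.62*k^2 - 2.65*k - 4.0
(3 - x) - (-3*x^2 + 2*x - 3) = 3*x^2 - 3*x + 6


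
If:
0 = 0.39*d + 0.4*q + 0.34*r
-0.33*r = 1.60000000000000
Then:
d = 4.22688422688423 - 1.02564102564103*q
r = -4.85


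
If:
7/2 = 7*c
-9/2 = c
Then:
No Solution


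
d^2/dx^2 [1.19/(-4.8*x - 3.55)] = -54.8352/(4.8*x + 3.55)^3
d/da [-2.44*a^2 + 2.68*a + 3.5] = 2.68 - 4.88*a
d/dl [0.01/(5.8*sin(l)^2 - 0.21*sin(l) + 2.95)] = (0.0021 - 0.116*sin(l))*cos(l)/(5.8*sin(l)^2 - 0.21*sin(l) + 2.95)^2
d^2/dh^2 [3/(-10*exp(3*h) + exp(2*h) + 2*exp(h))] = 6*(4*(-15*exp(2*h) + exp(h) + 1)^2 + (-10*exp(2*h) + exp(h) + 2)*(45*exp(2*h) - 2*exp(h) - 1))*exp(-h)/(-10*exp(2*h) + exp(h) + 2)^3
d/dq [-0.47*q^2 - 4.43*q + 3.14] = -0.94*q - 4.43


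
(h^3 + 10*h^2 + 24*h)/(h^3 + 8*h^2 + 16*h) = (h + 6)/(h + 4)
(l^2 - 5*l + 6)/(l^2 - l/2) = 2*(l^2 - 5*l + 6)/(l*(2*l - 1))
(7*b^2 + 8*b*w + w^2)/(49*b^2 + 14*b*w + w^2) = (b + w)/(7*b + w)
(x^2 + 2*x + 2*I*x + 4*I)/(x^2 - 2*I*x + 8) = (x + 2)/(x - 4*I)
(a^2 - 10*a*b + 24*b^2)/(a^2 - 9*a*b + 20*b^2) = (a - 6*b)/(a - 5*b)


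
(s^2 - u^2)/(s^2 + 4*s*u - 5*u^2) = (s + u)/(s + 5*u)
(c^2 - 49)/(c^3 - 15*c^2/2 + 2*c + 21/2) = 2*(c + 7)/(2*c^2 - c - 3)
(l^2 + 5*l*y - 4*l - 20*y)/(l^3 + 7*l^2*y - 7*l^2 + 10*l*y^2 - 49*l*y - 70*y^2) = (l - 4)/(l^2 + 2*l*y - 7*l - 14*y)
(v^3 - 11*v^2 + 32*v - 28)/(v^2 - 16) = (v^3 - 11*v^2 + 32*v - 28)/(v^2 - 16)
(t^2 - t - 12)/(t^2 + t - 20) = (t + 3)/(t + 5)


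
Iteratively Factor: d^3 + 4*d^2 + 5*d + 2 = (d + 2)*(d^2 + 2*d + 1) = (d + 1)*(d + 2)*(d + 1)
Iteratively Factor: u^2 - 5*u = (u)*(u - 5)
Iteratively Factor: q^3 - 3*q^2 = (q)*(q^2 - 3*q) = q*(q - 3)*(q)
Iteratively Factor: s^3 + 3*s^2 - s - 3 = (s + 3)*(s^2 - 1) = (s + 1)*(s + 3)*(s - 1)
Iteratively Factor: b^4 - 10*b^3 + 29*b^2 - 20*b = (b)*(b^3 - 10*b^2 + 29*b - 20) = b*(b - 1)*(b^2 - 9*b + 20) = b*(b - 5)*(b - 1)*(b - 4)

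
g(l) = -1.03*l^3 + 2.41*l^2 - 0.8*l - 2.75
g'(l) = -3.09*l^2 + 4.82*l - 0.8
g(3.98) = -32.69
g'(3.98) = -30.56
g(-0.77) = -0.23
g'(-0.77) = -6.34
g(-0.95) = 1.07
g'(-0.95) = -8.17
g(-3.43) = 69.91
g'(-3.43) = -53.69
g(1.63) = -2.11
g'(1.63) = -1.15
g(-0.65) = -0.93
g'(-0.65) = -5.24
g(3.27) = -15.61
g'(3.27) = -18.08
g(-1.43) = 6.33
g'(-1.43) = -14.01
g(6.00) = -143.27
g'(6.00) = -83.12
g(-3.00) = 49.15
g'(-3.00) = -43.07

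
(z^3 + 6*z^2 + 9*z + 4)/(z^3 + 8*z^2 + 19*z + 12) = (z + 1)/(z + 3)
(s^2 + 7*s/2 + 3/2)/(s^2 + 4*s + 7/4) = 2*(s + 3)/(2*s + 7)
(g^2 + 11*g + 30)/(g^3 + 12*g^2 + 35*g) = (g + 6)/(g*(g + 7))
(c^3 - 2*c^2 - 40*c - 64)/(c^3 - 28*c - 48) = (c - 8)/(c - 6)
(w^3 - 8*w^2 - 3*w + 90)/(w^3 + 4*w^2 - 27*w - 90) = (w - 6)/(w + 6)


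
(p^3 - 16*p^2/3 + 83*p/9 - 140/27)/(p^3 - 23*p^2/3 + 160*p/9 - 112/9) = (p - 5/3)/(p - 4)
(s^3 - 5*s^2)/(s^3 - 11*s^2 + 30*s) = s/(s - 6)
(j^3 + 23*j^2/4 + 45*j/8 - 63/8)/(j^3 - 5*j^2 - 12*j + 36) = (8*j^2 + 22*j - 21)/(8*(j^2 - 8*j + 12))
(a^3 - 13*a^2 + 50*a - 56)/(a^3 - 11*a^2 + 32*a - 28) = (a - 4)/(a - 2)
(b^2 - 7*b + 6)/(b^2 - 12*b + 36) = (b - 1)/(b - 6)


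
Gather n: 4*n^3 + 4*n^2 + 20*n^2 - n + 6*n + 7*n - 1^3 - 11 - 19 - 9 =4*n^3 + 24*n^2 + 12*n - 40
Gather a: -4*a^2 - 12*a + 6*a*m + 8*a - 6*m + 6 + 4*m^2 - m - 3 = -4*a^2 + a*(6*m - 4) + 4*m^2 - 7*m + 3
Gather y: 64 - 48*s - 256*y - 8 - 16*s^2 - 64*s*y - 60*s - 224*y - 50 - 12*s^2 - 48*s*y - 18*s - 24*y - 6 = -28*s^2 - 126*s + y*(-112*s - 504)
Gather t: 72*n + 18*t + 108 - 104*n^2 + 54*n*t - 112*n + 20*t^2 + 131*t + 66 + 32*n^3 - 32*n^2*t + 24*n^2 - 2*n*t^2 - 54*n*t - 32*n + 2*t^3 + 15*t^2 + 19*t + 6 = 32*n^3 - 80*n^2 - 72*n + 2*t^3 + t^2*(35 - 2*n) + t*(168 - 32*n^2) + 180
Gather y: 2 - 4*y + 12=14 - 4*y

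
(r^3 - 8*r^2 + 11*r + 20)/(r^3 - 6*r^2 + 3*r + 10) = (r - 4)/(r - 2)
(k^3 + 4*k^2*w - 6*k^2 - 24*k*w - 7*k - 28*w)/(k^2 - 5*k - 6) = (k^2 + 4*k*w - 7*k - 28*w)/(k - 6)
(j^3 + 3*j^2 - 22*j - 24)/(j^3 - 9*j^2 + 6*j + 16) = (j^2 + 2*j - 24)/(j^2 - 10*j + 16)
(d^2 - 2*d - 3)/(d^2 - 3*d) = (d + 1)/d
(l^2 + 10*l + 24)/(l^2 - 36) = (l + 4)/(l - 6)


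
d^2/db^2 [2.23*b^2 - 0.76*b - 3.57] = 4.46000000000000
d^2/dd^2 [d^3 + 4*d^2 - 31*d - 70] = 6*d + 8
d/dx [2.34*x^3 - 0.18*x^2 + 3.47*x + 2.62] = 7.02*x^2 - 0.36*x + 3.47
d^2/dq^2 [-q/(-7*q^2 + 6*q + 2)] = 2*(-4*q*(7*q - 3)^2 + 3*(2 - 7*q)*(-7*q^2 + 6*q + 2))/(-7*q^2 + 6*q + 2)^3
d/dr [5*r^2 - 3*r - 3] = 10*r - 3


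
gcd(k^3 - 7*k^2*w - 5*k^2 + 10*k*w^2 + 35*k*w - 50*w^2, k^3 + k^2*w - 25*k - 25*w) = k - 5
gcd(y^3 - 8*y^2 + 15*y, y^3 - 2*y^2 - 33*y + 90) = y^2 - 8*y + 15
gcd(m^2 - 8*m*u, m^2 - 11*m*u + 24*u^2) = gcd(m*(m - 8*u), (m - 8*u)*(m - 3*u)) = -m + 8*u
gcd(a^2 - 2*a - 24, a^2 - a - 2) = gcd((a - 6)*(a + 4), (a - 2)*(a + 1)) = 1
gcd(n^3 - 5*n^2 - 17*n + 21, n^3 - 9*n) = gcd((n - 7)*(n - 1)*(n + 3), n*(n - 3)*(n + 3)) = n + 3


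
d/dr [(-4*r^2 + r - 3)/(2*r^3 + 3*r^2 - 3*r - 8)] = (8*r^4 - 4*r^3 + 27*r^2 + 82*r - 17)/(4*r^6 + 12*r^5 - 3*r^4 - 50*r^3 - 39*r^2 + 48*r + 64)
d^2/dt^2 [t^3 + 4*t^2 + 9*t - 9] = 6*t + 8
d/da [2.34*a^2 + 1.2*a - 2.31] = 4.68*a + 1.2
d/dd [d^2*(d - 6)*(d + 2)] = 4*d*(d^2 - 3*d - 6)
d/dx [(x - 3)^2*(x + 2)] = (x - 3)*(3*x + 1)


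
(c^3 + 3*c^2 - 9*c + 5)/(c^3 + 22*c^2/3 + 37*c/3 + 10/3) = 3*(c^2 - 2*c + 1)/(3*c^2 + 7*c + 2)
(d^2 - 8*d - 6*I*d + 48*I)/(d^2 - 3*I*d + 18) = (d - 8)/(d + 3*I)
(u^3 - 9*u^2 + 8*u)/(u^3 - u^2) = (u - 8)/u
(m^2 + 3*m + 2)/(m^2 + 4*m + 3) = (m + 2)/(m + 3)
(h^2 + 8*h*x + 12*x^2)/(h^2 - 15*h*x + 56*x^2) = (h^2 + 8*h*x + 12*x^2)/(h^2 - 15*h*x + 56*x^2)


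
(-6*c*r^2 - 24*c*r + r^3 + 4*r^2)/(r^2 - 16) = r*(-6*c + r)/(r - 4)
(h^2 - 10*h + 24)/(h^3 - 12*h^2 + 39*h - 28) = (h - 6)/(h^2 - 8*h + 7)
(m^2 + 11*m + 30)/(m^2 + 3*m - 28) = (m^2 + 11*m + 30)/(m^2 + 3*m - 28)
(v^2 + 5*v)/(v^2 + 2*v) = (v + 5)/(v + 2)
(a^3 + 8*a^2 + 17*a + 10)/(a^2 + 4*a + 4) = (a^2 + 6*a + 5)/(a + 2)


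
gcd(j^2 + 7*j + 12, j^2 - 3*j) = 1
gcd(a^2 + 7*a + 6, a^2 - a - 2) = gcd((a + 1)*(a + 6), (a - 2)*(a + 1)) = a + 1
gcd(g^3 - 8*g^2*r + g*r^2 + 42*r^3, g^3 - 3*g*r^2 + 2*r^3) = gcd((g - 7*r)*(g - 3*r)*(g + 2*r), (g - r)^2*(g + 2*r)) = g + 2*r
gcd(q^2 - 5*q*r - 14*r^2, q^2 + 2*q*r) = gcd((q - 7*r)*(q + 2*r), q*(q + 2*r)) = q + 2*r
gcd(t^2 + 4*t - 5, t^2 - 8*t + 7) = t - 1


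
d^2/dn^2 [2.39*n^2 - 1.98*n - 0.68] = 4.78000000000000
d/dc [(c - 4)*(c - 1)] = 2*c - 5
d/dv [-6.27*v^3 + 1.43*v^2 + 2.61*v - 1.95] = -18.81*v^2 + 2.86*v + 2.61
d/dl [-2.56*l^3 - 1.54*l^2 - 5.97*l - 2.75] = -7.68*l^2 - 3.08*l - 5.97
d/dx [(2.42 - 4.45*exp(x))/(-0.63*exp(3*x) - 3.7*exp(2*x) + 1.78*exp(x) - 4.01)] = (-5.607*exp(3*x) - 11.8912*exp(2*x) + 17.908*exp(x) + 13.5369)*exp(x)/(0.3969*exp(6*x) + 4.662*exp(5*x) + 11.4472*exp(4*x) - 8.1194*exp(3*x) + 32.8424*exp(2*x) - 14.2756*exp(x) + 16.0801)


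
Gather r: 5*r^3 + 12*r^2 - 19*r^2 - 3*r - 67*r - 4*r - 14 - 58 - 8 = 5*r^3 - 7*r^2 - 74*r - 80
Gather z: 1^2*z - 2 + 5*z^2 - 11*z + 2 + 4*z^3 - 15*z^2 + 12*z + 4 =4*z^3 - 10*z^2 + 2*z + 4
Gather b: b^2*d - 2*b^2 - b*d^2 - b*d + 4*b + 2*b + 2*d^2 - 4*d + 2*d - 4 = b^2*(d - 2) + b*(-d^2 - d + 6) + 2*d^2 - 2*d - 4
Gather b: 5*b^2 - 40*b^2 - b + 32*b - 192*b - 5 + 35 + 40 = -35*b^2 - 161*b + 70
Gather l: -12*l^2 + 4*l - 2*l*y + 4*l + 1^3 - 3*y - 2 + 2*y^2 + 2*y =-12*l^2 + l*(8 - 2*y) + 2*y^2 - y - 1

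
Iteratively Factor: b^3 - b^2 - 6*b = (b)*(b^2 - b - 6) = b*(b + 2)*(b - 3)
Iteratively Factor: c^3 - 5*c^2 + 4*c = (c - 1)*(c^2 - 4*c) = c*(c - 1)*(c - 4)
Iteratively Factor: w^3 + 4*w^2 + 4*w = (w + 2)*(w^2 + 2*w) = w*(w + 2)*(w + 2)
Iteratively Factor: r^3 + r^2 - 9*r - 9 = (r + 3)*(r^2 - 2*r - 3) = (r + 1)*(r + 3)*(r - 3)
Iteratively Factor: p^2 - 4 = (p - 2)*(p + 2)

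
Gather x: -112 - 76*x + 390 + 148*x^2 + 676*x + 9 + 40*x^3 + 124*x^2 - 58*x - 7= 40*x^3 + 272*x^2 + 542*x + 280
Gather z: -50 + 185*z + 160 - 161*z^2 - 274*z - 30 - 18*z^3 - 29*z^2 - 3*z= -18*z^3 - 190*z^2 - 92*z + 80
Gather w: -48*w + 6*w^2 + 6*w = 6*w^2 - 42*w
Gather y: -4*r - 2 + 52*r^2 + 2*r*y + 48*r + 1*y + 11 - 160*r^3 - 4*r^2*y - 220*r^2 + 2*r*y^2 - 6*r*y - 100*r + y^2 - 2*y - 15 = -160*r^3 - 168*r^2 - 56*r + y^2*(2*r + 1) + y*(-4*r^2 - 4*r - 1) - 6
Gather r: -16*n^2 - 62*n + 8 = -16*n^2 - 62*n + 8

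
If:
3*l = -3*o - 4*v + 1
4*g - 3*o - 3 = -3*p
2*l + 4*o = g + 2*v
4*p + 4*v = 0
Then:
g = 4*v + 4/5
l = 4/15 - 17*v/3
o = 13*v/3 + 1/15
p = -v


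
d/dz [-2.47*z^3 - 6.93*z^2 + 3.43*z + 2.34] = -7.41*z^2 - 13.86*z + 3.43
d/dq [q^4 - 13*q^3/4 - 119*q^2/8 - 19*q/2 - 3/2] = 4*q^3 - 39*q^2/4 - 119*q/4 - 19/2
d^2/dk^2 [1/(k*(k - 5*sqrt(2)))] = 2*(k^2 + k*(k - 5*sqrt(2)) + (k - 5*sqrt(2))^2)/(k^3*(k - 5*sqrt(2))^3)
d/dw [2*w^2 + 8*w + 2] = 4*w + 8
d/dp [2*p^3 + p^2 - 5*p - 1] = 6*p^2 + 2*p - 5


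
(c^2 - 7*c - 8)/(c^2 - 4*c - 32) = (c + 1)/(c + 4)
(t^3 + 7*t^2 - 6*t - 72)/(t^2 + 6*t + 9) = (t^3 + 7*t^2 - 6*t - 72)/(t^2 + 6*t + 9)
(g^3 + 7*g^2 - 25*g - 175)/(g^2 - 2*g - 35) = (g^2 + 2*g - 35)/(g - 7)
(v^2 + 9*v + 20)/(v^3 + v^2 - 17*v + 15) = (v + 4)/(v^2 - 4*v + 3)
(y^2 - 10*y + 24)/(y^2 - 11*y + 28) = (y - 6)/(y - 7)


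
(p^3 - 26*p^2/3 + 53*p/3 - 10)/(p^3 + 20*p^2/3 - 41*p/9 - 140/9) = 3*(p^2 - 7*p + 6)/(3*p^2 + 25*p + 28)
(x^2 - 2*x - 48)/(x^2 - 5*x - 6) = (-x^2 + 2*x + 48)/(-x^2 + 5*x + 6)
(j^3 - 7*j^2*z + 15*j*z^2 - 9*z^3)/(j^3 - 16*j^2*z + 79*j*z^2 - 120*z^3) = (j^2 - 4*j*z + 3*z^2)/(j^2 - 13*j*z + 40*z^2)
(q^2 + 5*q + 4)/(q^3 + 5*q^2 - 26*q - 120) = (q + 1)/(q^2 + q - 30)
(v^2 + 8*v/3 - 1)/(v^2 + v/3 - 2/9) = 3*(v + 3)/(3*v + 2)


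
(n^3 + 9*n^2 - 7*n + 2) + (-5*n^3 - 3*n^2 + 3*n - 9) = -4*n^3 + 6*n^2 - 4*n - 7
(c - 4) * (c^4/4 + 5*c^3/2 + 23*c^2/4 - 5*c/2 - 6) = c^5/4 + 3*c^4/2 - 17*c^3/4 - 51*c^2/2 + 4*c + 24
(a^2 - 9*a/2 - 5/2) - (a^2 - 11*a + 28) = 13*a/2 - 61/2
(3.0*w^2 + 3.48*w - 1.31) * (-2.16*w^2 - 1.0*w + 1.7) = -6.48*w^4 - 10.5168*w^3 + 4.4496*w^2 + 7.226*w - 2.227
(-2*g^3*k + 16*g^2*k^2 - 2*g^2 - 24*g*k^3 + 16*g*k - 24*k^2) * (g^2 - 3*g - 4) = -2*g^5*k + 16*g^4*k^2 + 6*g^4*k - 2*g^4 - 24*g^3*k^3 - 48*g^3*k^2 + 24*g^3*k + 6*g^3 + 72*g^2*k^3 - 88*g^2*k^2 - 48*g^2*k + 8*g^2 + 96*g*k^3 + 72*g*k^2 - 64*g*k + 96*k^2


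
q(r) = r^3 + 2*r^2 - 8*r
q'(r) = 3*r^2 + 4*r - 8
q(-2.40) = 16.90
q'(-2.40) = -0.32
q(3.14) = 25.56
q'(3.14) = 34.14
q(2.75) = 13.92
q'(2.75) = 25.69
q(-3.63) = 7.56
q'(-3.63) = 17.01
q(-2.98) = 15.14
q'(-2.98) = 6.72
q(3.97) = 62.33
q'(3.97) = 55.16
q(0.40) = -2.82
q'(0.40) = -5.92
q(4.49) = 94.92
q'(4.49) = 70.44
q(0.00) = 0.00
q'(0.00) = -8.00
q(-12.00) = -1344.00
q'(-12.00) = 376.00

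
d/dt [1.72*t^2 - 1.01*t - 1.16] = 3.44*t - 1.01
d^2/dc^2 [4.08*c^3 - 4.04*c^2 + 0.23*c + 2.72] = 24.48*c - 8.08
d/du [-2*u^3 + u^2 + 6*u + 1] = -6*u^2 + 2*u + 6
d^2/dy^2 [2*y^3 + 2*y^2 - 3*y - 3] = 12*y + 4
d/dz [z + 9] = 1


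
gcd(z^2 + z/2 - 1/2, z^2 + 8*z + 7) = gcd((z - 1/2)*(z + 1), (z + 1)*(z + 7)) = z + 1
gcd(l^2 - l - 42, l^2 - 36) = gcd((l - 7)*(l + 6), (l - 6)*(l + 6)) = l + 6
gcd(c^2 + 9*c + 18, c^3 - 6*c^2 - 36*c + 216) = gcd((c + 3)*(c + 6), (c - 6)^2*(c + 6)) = c + 6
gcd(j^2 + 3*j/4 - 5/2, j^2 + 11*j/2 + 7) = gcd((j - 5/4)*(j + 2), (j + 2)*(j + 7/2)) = j + 2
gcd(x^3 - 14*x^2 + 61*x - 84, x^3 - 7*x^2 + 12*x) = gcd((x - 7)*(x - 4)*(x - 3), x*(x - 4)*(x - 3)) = x^2 - 7*x + 12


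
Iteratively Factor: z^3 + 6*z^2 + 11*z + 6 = (z + 3)*(z^2 + 3*z + 2) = (z + 1)*(z + 3)*(z + 2)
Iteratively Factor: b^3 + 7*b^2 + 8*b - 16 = (b + 4)*(b^2 + 3*b - 4) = (b - 1)*(b + 4)*(b + 4)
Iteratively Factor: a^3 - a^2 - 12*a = (a)*(a^2 - a - 12) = a*(a + 3)*(a - 4)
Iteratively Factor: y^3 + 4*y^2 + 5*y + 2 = (y + 1)*(y^2 + 3*y + 2) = (y + 1)*(y + 2)*(y + 1)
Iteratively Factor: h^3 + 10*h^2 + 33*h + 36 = (h + 3)*(h^2 + 7*h + 12) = (h + 3)^2*(h + 4)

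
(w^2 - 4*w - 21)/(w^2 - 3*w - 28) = (w + 3)/(w + 4)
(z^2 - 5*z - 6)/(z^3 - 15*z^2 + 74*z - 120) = (z + 1)/(z^2 - 9*z + 20)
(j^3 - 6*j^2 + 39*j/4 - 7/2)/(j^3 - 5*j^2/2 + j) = (j - 7/2)/j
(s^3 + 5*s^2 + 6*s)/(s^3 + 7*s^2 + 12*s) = (s + 2)/(s + 4)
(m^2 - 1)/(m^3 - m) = 1/m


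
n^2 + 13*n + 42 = (n + 6)*(n + 7)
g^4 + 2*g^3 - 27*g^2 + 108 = (g - 3)^2*(g + 2)*(g + 6)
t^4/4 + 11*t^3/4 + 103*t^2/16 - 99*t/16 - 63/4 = (t/4 + 1)*(t - 3/2)*(t + 3/2)*(t + 7)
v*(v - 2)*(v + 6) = v^3 + 4*v^2 - 12*v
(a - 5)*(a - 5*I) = a^2 - 5*a - 5*I*a + 25*I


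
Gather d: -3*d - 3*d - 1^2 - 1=-6*d - 2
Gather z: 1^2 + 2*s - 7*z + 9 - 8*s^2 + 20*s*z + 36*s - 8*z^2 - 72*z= -8*s^2 + 38*s - 8*z^2 + z*(20*s - 79) + 10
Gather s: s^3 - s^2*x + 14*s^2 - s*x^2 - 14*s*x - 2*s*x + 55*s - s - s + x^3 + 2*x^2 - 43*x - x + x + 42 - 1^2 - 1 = s^3 + s^2*(14 - x) + s*(-x^2 - 16*x + 53) + x^3 + 2*x^2 - 43*x + 40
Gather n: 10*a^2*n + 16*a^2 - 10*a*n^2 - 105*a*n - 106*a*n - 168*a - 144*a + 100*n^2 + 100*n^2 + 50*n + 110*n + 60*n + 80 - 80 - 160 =16*a^2 - 312*a + n^2*(200 - 10*a) + n*(10*a^2 - 211*a + 220) - 160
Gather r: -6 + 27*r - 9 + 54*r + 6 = 81*r - 9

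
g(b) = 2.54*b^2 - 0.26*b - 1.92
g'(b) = 5.08*b - 0.26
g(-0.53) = -1.07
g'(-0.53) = -2.95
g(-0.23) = -1.73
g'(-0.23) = -1.43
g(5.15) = 64.11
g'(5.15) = 25.90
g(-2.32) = 12.35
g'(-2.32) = -12.05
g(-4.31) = 46.38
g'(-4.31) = -22.15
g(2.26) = 10.47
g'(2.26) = 11.22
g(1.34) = 2.29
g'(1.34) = 6.55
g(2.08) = 8.53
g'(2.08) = 10.31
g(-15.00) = 573.48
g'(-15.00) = -76.46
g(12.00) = 360.72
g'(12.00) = 60.70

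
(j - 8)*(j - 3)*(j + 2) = j^3 - 9*j^2 + 2*j + 48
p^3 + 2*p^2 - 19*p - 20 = (p - 4)*(p + 1)*(p + 5)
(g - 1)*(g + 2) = g^2 + g - 2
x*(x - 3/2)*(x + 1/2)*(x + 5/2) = x^4 + 3*x^3/2 - 13*x^2/4 - 15*x/8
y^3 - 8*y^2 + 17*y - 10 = (y - 5)*(y - 2)*(y - 1)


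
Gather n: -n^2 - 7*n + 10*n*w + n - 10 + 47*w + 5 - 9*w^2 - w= -n^2 + n*(10*w - 6) - 9*w^2 + 46*w - 5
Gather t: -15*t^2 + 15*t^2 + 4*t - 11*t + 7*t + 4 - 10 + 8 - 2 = 0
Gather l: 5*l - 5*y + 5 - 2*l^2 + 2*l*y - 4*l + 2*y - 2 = -2*l^2 + l*(2*y + 1) - 3*y + 3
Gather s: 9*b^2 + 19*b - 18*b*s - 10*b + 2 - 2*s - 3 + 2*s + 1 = 9*b^2 - 18*b*s + 9*b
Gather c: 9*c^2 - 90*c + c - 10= 9*c^2 - 89*c - 10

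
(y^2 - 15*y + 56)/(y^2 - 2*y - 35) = (y - 8)/(y + 5)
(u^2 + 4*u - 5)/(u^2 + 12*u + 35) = (u - 1)/(u + 7)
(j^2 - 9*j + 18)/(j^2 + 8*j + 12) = (j^2 - 9*j + 18)/(j^2 + 8*j + 12)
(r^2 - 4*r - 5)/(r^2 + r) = (r - 5)/r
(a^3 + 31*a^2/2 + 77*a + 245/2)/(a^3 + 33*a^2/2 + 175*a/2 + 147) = (a + 5)/(a + 6)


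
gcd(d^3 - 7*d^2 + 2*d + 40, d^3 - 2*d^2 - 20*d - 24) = d + 2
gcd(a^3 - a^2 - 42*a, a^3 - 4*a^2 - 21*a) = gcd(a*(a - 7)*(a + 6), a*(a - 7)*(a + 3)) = a^2 - 7*a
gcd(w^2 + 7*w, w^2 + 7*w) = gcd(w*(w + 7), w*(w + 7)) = w^2 + 7*w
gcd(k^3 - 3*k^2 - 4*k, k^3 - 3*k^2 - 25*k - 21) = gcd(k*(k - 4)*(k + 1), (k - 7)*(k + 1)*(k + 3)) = k + 1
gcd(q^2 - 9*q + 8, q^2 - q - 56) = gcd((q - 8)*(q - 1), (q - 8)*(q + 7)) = q - 8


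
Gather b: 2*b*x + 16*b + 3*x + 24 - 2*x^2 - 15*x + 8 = b*(2*x + 16) - 2*x^2 - 12*x + 32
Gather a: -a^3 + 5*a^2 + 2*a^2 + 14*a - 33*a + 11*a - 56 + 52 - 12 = -a^3 + 7*a^2 - 8*a - 16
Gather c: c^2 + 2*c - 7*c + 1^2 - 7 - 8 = c^2 - 5*c - 14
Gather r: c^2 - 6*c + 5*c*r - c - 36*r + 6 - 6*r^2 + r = c^2 - 7*c - 6*r^2 + r*(5*c - 35) + 6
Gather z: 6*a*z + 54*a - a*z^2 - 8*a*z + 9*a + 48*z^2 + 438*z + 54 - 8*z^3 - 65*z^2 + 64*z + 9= 63*a - 8*z^3 + z^2*(-a - 17) + z*(502 - 2*a) + 63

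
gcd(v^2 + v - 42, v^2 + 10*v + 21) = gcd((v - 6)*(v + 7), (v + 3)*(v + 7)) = v + 7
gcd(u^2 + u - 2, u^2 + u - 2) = u^2 + u - 2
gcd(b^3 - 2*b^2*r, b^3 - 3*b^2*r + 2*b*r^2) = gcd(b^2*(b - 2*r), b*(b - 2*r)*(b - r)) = -b^2 + 2*b*r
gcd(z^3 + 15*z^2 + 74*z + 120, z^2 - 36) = z + 6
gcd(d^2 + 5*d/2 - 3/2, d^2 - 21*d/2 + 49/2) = 1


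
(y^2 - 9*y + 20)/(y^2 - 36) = (y^2 - 9*y + 20)/(y^2 - 36)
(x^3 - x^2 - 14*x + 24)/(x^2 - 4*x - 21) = (-x^3 + x^2 + 14*x - 24)/(-x^2 + 4*x + 21)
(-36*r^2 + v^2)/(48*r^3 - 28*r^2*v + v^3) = (-6*r + v)/(8*r^2 - 6*r*v + v^2)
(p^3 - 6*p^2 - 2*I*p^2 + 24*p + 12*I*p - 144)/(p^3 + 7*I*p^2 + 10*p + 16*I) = (p^3 - 2*p^2*(3 + I) + 12*p*(2 + I) - 144)/(p^3 + 7*I*p^2 + 10*p + 16*I)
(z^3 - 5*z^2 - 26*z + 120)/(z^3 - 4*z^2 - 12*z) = (z^2 + z - 20)/(z*(z + 2))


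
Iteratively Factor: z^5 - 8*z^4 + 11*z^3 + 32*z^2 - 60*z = (z)*(z^4 - 8*z^3 + 11*z^2 + 32*z - 60) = z*(z - 5)*(z^3 - 3*z^2 - 4*z + 12) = z*(z - 5)*(z + 2)*(z^2 - 5*z + 6) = z*(z - 5)*(z - 2)*(z + 2)*(z - 3)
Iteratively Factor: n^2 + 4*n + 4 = (n + 2)*(n + 2)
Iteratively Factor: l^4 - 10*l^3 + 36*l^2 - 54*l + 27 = (l - 3)*(l^3 - 7*l^2 + 15*l - 9) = (l - 3)^2*(l^2 - 4*l + 3) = (l - 3)^2*(l - 1)*(l - 3)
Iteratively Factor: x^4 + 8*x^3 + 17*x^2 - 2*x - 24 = (x + 3)*(x^3 + 5*x^2 + 2*x - 8) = (x + 2)*(x + 3)*(x^2 + 3*x - 4) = (x + 2)*(x + 3)*(x + 4)*(x - 1)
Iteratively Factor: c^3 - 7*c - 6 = (c - 3)*(c^2 + 3*c + 2) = (c - 3)*(c + 1)*(c + 2)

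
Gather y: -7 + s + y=s + y - 7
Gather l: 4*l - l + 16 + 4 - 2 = 3*l + 18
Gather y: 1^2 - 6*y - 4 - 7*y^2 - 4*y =-7*y^2 - 10*y - 3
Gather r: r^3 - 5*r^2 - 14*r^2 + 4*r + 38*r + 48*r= r^3 - 19*r^2 + 90*r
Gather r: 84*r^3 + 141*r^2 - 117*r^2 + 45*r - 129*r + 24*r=84*r^3 + 24*r^2 - 60*r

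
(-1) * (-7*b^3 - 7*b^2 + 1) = 7*b^3 + 7*b^2 - 1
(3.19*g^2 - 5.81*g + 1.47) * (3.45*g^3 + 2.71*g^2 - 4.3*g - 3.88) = 11.0055*g^5 - 11.3996*g^4 - 24.3906*g^3 + 16.5895*g^2 + 16.2218*g - 5.7036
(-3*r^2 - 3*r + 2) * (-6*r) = 18*r^3 + 18*r^2 - 12*r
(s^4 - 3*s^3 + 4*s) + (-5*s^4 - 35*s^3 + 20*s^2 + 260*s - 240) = -4*s^4 - 38*s^3 + 20*s^2 + 264*s - 240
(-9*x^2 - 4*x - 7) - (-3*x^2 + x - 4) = -6*x^2 - 5*x - 3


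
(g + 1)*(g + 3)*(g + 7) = g^3 + 11*g^2 + 31*g + 21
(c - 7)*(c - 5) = c^2 - 12*c + 35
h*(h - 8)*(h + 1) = h^3 - 7*h^2 - 8*h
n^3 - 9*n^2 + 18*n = n*(n - 6)*(n - 3)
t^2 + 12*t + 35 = (t + 5)*(t + 7)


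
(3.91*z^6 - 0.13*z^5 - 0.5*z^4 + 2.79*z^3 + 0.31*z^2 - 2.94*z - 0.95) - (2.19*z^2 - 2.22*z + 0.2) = 3.91*z^6 - 0.13*z^5 - 0.5*z^4 + 2.79*z^3 - 1.88*z^2 - 0.72*z - 1.15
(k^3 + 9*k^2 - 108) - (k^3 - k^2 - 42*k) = 10*k^2 + 42*k - 108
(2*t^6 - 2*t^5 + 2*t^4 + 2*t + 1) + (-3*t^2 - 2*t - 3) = 2*t^6 - 2*t^5 + 2*t^4 - 3*t^2 - 2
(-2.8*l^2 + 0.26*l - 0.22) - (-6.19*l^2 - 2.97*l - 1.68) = 3.39*l^2 + 3.23*l + 1.46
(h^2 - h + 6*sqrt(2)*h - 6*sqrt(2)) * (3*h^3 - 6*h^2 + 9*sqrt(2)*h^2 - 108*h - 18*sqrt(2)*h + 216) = 3*h^5 - 9*h^4 + 27*sqrt(2)*h^4 - 81*sqrt(2)*h^3 + 6*h^3 - 594*sqrt(2)*h^2 + 1944*sqrt(2)*h - 1296*sqrt(2)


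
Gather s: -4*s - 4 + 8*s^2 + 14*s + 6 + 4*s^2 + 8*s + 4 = 12*s^2 + 18*s + 6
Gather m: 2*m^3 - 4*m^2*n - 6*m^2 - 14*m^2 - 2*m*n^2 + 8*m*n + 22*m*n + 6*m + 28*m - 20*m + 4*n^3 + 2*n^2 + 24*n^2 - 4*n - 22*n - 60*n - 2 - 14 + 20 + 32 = 2*m^3 + m^2*(-4*n - 20) + m*(-2*n^2 + 30*n + 14) + 4*n^3 + 26*n^2 - 86*n + 36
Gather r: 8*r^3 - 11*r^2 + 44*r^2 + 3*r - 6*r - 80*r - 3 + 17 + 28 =8*r^3 + 33*r^2 - 83*r + 42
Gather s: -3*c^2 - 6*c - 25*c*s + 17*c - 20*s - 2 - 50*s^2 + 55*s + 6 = -3*c^2 + 11*c - 50*s^2 + s*(35 - 25*c) + 4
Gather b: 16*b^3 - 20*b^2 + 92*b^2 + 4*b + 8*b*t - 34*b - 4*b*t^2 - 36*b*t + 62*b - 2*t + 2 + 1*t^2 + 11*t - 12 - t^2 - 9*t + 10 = 16*b^3 + 72*b^2 + b*(-4*t^2 - 28*t + 32)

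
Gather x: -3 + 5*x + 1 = 5*x - 2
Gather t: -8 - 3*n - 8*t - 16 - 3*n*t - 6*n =-9*n + t*(-3*n - 8) - 24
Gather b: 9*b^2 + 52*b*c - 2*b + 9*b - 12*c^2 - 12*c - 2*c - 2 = 9*b^2 + b*(52*c + 7) - 12*c^2 - 14*c - 2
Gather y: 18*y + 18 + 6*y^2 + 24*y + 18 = 6*y^2 + 42*y + 36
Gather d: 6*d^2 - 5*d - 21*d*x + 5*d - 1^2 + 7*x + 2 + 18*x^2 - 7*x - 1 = 6*d^2 - 21*d*x + 18*x^2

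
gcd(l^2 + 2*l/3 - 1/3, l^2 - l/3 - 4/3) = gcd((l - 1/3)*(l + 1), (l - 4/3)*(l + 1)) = l + 1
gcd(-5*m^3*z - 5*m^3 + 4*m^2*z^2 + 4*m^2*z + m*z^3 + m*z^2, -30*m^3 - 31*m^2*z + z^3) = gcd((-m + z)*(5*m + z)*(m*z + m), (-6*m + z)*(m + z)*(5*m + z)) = 5*m + z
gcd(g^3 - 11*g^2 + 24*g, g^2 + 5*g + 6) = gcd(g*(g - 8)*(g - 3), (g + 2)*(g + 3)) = 1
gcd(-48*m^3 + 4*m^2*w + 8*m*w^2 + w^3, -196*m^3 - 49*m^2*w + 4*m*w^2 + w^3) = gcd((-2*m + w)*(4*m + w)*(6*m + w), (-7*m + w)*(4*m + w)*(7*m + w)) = 4*m + w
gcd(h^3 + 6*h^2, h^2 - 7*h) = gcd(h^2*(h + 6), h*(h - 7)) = h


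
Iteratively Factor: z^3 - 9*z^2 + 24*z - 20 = (z - 2)*(z^2 - 7*z + 10) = (z - 5)*(z - 2)*(z - 2)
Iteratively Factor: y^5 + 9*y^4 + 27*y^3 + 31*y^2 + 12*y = (y + 4)*(y^4 + 5*y^3 + 7*y^2 + 3*y) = (y + 1)*(y + 4)*(y^3 + 4*y^2 + 3*y) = (y + 1)*(y + 3)*(y + 4)*(y^2 + y) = (y + 1)^2*(y + 3)*(y + 4)*(y)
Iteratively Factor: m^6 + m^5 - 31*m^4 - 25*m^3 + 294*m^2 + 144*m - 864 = (m + 3)*(m^5 - 2*m^4 - 25*m^3 + 50*m^2 + 144*m - 288) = (m + 3)^2*(m^4 - 5*m^3 - 10*m^2 + 80*m - 96) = (m + 3)^2*(m + 4)*(m^3 - 9*m^2 + 26*m - 24) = (m - 4)*(m + 3)^2*(m + 4)*(m^2 - 5*m + 6) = (m - 4)*(m - 3)*(m + 3)^2*(m + 4)*(m - 2)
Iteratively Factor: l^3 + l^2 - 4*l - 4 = (l + 1)*(l^2 - 4) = (l + 1)*(l + 2)*(l - 2)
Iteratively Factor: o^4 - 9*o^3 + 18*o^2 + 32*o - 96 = (o - 3)*(o^3 - 6*o^2 + 32) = (o - 4)*(o - 3)*(o^2 - 2*o - 8) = (o - 4)*(o - 3)*(o + 2)*(o - 4)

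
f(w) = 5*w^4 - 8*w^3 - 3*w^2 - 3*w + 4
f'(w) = 20*w^3 - 24*w^2 - 6*w - 3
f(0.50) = 1.06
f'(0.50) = -9.50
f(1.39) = -8.79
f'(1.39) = -4.00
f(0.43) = 1.69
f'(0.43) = -8.43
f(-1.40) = 43.48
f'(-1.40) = -96.52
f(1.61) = -8.40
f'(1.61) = 8.60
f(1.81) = -5.03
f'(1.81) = 26.11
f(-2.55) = 336.21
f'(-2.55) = -475.39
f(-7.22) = 16467.06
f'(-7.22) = -8738.10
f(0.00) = 4.00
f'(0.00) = -3.00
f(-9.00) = 38425.00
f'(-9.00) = -16473.00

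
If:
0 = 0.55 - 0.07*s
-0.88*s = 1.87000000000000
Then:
No Solution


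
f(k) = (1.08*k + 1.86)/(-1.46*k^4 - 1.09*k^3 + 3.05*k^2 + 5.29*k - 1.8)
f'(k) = (1.08*k + 1.86)*(5.84*k^3 + 3.27*k^2 - 6.1*k - 5.29)/(-1.46*k^4 - 1.09*k^3 + 3.05*k^2 + 5.29*k - 1.8)^2 + 1.08/(-1.46*k^4 - 1.09*k^3 + 3.05*k^2 + 5.29*k - 1.8)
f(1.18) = 0.77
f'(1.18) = 0.58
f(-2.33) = 0.02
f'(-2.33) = 0.00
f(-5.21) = 0.00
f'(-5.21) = 0.00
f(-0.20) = -0.60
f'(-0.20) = -1.28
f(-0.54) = -0.34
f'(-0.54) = -0.47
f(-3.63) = 0.01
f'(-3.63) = 0.01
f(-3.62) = 0.01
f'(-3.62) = 0.01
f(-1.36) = -0.07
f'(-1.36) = -0.26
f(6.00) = -0.00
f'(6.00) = 0.00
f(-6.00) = 0.00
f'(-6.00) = 0.00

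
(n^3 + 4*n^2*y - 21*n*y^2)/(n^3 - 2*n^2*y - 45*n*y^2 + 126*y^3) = n/(n - 6*y)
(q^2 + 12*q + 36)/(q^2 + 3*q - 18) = (q + 6)/(q - 3)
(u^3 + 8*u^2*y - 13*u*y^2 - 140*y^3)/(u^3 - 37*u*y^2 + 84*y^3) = (-u - 5*y)/(-u + 3*y)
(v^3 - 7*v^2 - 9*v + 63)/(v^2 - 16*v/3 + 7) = 3*(v^2 - 4*v - 21)/(3*v - 7)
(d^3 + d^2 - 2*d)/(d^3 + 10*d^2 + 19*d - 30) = d*(d + 2)/(d^2 + 11*d + 30)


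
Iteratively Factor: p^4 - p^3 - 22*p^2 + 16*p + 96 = (p - 3)*(p^3 + 2*p^2 - 16*p - 32) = (p - 3)*(p + 2)*(p^2 - 16) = (p - 4)*(p - 3)*(p + 2)*(p + 4)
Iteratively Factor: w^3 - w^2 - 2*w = (w + 1)*(w^2 - 2*w) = (w - 2)*(w + 1)*(w)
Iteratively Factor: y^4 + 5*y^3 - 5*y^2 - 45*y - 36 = (y - 3)*(y^3 + 8*y^2 + 19*y + 12) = (y - 3)*(y + 4)*(y^2 + 4*y + 3) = (y - 3)*(y + 3)*(y + 4)*(y + 1)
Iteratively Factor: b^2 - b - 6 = (b + 2)*(b - 3)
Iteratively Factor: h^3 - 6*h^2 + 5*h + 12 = (h - 4)*(h^2 - 2*h - 3) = (h - 4)*(h + 1)*(h - 3)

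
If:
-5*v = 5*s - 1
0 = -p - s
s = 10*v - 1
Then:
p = -1/11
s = 1/11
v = 6/55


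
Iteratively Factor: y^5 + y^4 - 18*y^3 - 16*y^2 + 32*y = (y - 4)*(y^4 + 5*y^3 + 2*y^2 - 8*y) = y*(y - 4)*(y^3 + 5*y^2 + 2*y - 8) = y*(y - 4)*(y + 4)*(y^2 + y - 2) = y*(y - 4)*(y + 2)*(y + 4)*(y - 1)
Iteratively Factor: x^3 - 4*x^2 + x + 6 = (x - 2)*(x^2 - 2*x - 3) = (x - 2)*(x + 1)*(x - 3)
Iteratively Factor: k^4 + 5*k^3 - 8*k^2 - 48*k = (k + 4)*(k^3 + k^2 - 12*k) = (k + 4)^2*(k^2 - 3*k) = (k - 3)*(k + 4)^2*(k)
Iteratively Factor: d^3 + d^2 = (d + 1)*(d^2) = d*(d + 1)*(d)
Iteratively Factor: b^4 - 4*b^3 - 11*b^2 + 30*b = (b)*(b^3 - 4*b^2 - 11*b + 30) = b*(b - 2)*(b^2 - 2*b - 15) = b*(b - 2)*(b + 3)*(b - 5)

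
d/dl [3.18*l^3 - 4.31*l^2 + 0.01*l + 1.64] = 9.54*l^2 - 8.62*l + 0.01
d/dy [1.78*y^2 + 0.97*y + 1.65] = 3.56*y + 0.97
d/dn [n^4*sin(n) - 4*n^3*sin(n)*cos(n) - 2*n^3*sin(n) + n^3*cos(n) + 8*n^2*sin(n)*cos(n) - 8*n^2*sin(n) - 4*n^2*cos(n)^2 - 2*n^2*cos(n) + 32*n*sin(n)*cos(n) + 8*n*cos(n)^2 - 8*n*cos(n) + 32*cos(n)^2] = n^4*cos(n) + 3*n^3*sin(n) - 2*n^3*cos(n) - 4*n^3*cos(2*n) - 4*n^2*sin(n) - 2*n^2*sin(2*n) - 5*n^2*cos(n) + 8*n^2*cos(2*n) - 8*n*sin(n) - 4*n*cos(n) + 28*n*cos(2*n) - 4*n - 16*sin(2*n) - 8*cos(n) + 4*cos(2*n) + 4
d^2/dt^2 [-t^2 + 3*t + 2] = -2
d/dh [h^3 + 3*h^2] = 3*h*(h + 2)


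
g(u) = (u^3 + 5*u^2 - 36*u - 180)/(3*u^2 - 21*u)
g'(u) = (21 - 6*u)*(u^3 + 5*u^2 - 36*u - 180)/(3*u^2 - 21*u)^2 + (3*u^2 + 10*u - 36)/(3*u^2 - 21*u) = (u^4 - 14*u^3 + u^2 + 360*u - 1260)/(3*u^2*(u^2 - 14*u + 49))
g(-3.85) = -0.19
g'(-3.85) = -0.31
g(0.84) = 13.28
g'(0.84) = -12.01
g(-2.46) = -1.09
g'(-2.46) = -1.17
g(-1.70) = -2.46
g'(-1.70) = -2.73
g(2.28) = 6.95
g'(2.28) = -1.65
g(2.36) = 6.82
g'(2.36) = -1.55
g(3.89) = 5.11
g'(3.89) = -1.00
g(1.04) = 11.34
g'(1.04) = -7.80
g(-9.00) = -0.42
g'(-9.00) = 0.20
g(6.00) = 0.00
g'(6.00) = -7.33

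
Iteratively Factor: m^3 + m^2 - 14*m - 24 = (m + 3)*(m^2 - 2*m - 8) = (m - 4)*(m + 3)*(m + 2)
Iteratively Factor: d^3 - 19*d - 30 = (d - 5)*(d^2 + 5*d + 6) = (d - 5)*(d + 2)*(d + 3)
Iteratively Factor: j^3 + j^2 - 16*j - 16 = (j + 4)*(j^2 - 3*j - 4) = (j + 1)*(j + 4)*(j - 4)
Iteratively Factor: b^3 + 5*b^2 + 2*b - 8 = (b + 4)*(b^2 + b - 2) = (b + 2)*(b + 4)*(b - 1)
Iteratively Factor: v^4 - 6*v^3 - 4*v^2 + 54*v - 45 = (v + 3)*(v^3 - 9*v^2 + 23*v - 15) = (v - 3)*(v + 3)*(v^2 - 6*v + 5) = (v - 3)*(v - 1)*(v + 3)*(v - 5)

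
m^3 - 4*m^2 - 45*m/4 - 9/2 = (m - 6)*(m + 1/2)*(m + 3/2)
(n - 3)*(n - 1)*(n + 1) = n^3 - 3*n^2 - n + 3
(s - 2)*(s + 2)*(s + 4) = s^3 + 4*s^2 - 4*s - 16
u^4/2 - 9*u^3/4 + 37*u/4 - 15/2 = (u/2 + 1)*(u - 3)*(u - 5/2)*(u - 1)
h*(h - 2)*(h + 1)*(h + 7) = h^4 + 6*h^3 - 9*h^2 - 14*h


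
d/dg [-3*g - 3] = -3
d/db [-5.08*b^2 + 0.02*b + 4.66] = 0.02 - 10.16*b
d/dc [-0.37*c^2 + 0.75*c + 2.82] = 0.75 - 0.74*c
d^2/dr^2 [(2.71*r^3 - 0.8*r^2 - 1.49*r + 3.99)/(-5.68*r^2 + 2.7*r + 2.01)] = (-2.27373675443232e-13*r^5 + 1.13686837721616e-13*r^4 + 19.288696*r^3 - 805.804236*r^2 + 403.518006*r - 158.988564)/(183.250432*r^6 - 261.32544*r^5 - 70.3206719999999*r^4 + 165.26916*r^3 + 24.884604*r^2 - 32.72481*r - 8.120601)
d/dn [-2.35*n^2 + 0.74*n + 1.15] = 0.74 - 4.7*n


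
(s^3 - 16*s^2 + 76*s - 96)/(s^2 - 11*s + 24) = (s^2 - 8*s + 12)/(s - 3)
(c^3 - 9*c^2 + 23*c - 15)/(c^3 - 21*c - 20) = (c^2 - 4*c + 3)/(c^2 + 5*c + 4)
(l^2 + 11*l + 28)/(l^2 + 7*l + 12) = (l + 7)/(l + 3)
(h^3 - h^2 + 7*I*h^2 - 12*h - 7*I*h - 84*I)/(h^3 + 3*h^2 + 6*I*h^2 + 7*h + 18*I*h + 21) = (h - 4)/(h - I)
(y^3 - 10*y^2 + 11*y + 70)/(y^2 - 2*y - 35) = (y^2 - 3*y - 10)/(y + 5)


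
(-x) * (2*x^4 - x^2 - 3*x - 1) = -2*x^5 + x^3 + 3*x^2 + x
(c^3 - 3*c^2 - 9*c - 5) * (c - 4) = c^4 - 7*c^3 + 3*c^2 + 31*c + 20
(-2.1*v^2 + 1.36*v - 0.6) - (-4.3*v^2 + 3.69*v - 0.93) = 2.2*v^2 - 2.33*v + 0.33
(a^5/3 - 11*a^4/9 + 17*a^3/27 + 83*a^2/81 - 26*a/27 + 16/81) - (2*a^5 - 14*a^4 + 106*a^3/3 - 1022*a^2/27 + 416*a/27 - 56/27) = -5*a^5/3 + 115*a^4/9 - 937*a^3/27 + 3149*a^2/81 - 442*a/27 + 184/81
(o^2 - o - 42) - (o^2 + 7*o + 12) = -8*o - 54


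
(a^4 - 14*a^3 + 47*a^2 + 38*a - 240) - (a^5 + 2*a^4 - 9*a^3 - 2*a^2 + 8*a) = -a^5 - a^4 - 5*a^3 + 49*a^2 + 30*a - 240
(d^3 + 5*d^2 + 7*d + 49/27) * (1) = d^3 + 5*d^2 + 7*d + 49/27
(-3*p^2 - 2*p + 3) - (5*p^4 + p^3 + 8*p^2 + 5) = -5*p^4 - p^3 - 11*p^2 - 2*p - 2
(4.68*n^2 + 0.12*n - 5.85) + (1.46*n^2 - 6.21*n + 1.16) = 6.14*n^2 - 6.09*n - 4.69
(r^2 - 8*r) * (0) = 0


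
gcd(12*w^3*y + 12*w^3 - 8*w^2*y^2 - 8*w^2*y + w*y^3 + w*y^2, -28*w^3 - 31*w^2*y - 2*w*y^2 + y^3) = 1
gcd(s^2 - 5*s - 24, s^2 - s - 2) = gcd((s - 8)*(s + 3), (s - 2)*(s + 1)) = 1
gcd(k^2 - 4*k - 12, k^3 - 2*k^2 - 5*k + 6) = k + 2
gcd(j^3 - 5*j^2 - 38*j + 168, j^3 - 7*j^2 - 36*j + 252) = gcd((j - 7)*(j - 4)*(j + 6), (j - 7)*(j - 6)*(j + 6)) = j^2 - j - 42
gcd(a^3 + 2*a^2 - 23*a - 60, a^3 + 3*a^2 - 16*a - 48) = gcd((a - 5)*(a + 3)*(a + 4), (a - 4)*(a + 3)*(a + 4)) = a^2 + 7*a + 12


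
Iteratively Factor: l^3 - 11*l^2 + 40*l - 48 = (l - 3)*(l^2 - 8*l + 16) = (l - 4)*(l - 3)*(l - 4)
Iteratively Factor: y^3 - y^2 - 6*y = (y - 3)*(y^2 + 2*y) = y*(y - 3)*(y + 2)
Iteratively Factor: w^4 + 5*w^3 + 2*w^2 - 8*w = (w)*(w^3 + 5*w^2 + 2*w - 8) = w*(w + 2)*(w^2 + 3*w - 4) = w*(w - 1)*(w + 2)*(w + 4)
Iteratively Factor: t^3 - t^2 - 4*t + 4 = (t - 2)*(t^2 + t - 2) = (t - 2)*(t - 1)*(t + 2)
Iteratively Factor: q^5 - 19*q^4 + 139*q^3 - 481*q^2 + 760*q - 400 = (q - 1)*(q^4 - 18*q^3 + 121*q^2 - 360*q + 400) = (q - 5)*(q - 1)*(q^3 - 13*q^2 + 56*q - 80) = (q - 5)^2*(q - 1)*(q^2 - 8*q + 16) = (q - 5)^2*(q - 4)*(q - 1)*(q - 4)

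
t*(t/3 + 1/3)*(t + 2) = t^3/3 + t^2 + 2*t/3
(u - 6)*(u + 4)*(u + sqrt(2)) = u^3 - 2*u^2 + sqrt(2)*u^2 - 24*u - 2*sqrt(2)*u - 24*sqrt(2)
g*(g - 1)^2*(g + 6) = g^4 + 4*g^3 - 11*g^2 + 6*g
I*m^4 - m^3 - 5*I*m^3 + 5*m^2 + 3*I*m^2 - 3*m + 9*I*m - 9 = (m - 3)^2*(m + I)*(I*m + I)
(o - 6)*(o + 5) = o^2 - o - 30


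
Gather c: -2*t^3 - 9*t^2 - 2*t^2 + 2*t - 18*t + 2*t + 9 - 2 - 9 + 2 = -2*t^3 - 11*t^2 - 14*t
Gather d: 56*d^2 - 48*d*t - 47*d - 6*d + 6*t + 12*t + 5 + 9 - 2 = 56*d^2 + d*(-48*t - 53) + 18*t + 12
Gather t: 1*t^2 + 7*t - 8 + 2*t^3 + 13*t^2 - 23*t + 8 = 2*t^3 + 14*t^2 - 16*t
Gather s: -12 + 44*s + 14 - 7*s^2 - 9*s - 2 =-7*s^2 + 35*s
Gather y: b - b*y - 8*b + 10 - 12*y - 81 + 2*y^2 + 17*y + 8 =-7*b + 2*y^2 + y*(5 - b) - 63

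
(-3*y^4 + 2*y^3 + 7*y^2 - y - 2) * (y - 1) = -3*y^5 + 5*y^4 + 5*y^3 - 8*y^2 - y + 2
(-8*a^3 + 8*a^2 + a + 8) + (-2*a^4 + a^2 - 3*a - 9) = -2*a^4 - 8*a^3 + 9*a^2 - 2*a - 1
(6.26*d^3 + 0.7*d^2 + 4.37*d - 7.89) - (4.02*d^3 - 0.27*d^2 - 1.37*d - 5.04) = 2.24*d^3 + 0.97*d^2 + 5.74*d - 2.85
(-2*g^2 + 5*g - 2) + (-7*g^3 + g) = -7*g^3 - 2*g^2 + 6*g - 2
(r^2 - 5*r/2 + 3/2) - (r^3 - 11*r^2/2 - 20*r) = -r^3 + 13*r^2/2 + 35*r/2 + 3/2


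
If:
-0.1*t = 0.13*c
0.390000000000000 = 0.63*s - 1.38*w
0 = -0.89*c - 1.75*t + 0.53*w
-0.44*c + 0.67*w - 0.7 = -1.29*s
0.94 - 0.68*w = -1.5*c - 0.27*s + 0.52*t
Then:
No Solution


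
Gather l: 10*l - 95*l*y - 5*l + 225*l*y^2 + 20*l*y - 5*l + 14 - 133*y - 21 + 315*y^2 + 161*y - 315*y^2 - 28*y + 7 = l*(225*y^2 - 75*y)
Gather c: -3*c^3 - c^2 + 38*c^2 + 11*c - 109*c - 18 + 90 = -3*c^3 + 37*c^2 - 98*c + 72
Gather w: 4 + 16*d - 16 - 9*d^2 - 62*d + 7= -9*d^2 - 46*d - 5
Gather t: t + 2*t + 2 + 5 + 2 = 3*t + 9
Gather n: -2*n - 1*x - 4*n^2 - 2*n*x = -4*n^2 + n*(-2*x - 2) - x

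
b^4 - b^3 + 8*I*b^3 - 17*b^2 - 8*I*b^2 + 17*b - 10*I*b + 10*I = (b - 1)*(b + I)*(b + 2*I)*(b + 5*I)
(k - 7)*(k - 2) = k^2 - 9*k + 14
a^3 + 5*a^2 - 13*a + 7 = (a - 1)^2*(a + 7)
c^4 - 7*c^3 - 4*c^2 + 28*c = c*(c - 7)*(c - 2)*(c + 2)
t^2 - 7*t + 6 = (t - 6)*(t - 1)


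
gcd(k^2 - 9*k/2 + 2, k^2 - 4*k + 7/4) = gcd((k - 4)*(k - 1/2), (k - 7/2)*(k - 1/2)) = k - 1/2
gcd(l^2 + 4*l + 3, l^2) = 1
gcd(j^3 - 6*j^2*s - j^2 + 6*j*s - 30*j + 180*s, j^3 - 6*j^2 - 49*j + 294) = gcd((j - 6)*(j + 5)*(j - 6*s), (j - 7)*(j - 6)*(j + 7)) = j - 6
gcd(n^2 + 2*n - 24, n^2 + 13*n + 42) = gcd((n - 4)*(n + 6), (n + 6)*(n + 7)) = n + 6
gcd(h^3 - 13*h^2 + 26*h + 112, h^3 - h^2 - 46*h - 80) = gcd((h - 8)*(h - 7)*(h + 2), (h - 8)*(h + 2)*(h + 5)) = h^2 - 6*h - 16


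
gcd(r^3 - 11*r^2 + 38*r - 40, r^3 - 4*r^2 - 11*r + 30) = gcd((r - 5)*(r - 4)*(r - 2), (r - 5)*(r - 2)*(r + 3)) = r^2 - 7*r + 10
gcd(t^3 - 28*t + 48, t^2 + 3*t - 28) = t - 4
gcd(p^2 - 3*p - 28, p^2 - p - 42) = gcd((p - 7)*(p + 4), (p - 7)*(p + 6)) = p - 7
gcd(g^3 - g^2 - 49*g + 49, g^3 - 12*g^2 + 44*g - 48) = 1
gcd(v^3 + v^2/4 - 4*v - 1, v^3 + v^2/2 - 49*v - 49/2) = 1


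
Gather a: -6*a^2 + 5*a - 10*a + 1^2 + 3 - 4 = -6*a^2 - 5*a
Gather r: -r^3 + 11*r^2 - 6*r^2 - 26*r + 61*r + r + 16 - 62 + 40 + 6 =-r^3 + 5*r^2 + 36*r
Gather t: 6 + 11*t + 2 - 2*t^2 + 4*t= -2*t^2 + 15*t + 8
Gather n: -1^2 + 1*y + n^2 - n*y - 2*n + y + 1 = n^2 + n*(-y - 2) + 2*y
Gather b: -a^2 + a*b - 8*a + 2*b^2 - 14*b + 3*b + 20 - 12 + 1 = -a^2 - 8*a + 2*b^2 + b*(a - 11) + 9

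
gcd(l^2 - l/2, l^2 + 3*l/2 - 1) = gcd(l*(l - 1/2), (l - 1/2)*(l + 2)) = l - 1/2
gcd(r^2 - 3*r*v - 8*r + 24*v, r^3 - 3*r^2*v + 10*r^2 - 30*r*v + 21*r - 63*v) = r - 3*v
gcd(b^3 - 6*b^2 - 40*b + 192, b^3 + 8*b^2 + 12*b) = b + 6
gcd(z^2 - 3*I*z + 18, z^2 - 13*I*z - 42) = z - 6*I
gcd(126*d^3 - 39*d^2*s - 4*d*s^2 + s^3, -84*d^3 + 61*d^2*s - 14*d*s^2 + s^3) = 21*d^2 - 10*d*s + s^2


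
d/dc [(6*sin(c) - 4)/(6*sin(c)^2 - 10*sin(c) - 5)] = 2*(-18*sin(c)^2 + 24*sin(c) - 35)*cos(c)/(6*sin(c)^2 - 10*sin(c) - 5)^2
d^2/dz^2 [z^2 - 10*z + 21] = 2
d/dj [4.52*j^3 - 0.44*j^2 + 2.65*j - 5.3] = 13.56*j^2 - 0.88*j + 2.65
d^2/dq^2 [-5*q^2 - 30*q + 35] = -10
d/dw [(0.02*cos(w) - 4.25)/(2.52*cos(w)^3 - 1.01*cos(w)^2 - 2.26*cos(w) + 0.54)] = (0.1008*cos(w)^3 - 32.1502*cos(w)^2 + 8.585*cos(w) + 9.5942)*sin(w)/(6.3504*cos(w)^6 - 5.0904*cos(w)^5 - 10.3703*cos(w)^4 + 7.2868*cos(w)^3 + 4.0168*cos(w)^2 - 2.4408*cos(w) + 0.2916)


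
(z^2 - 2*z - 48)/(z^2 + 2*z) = (z^2 - 2*z - 48)/(z*(z + 2))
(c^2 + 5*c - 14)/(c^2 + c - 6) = (c + 7)/(c + 3)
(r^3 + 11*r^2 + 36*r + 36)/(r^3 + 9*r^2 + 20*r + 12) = (r + 3)/(r + 1)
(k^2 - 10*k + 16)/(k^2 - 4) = (k - 8)/(k + 2)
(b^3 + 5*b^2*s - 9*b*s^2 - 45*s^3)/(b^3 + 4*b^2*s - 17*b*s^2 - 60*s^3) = (-b + 3*s)/(-b + 4*s)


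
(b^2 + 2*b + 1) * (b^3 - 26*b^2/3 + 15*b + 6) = b^5 - 20*b^4/3 - 4*b^3/3 + 82*b^2/3 + 27*b + 6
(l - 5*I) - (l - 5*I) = 0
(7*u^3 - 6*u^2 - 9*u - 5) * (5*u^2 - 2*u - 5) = 35*u^5 - 44*u^4 - 68*u^3 + 23*u^2 + 55*u + 25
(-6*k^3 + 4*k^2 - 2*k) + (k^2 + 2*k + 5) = -6*k^3 + 5*k^2 + 5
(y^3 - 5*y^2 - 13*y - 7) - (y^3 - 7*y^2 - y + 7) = 2*y^2 - 12*y - 14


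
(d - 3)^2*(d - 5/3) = d^3 - 23*d^2/3 + 19*d - 15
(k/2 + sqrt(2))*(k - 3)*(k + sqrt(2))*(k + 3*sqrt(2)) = k^4/2 - 3*k^3/2 + 3*sqrt(2)*k^3 - 9*sqrt(2)*k^2 + 11*k^2 - 33*k + 6*sqrt(2)*k - 18*sqrt(2)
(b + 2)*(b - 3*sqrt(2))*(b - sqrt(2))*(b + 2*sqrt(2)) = b^4 - 2*sqrt(2)*b^3 + 2*b^3 - 10*b^2 - 4*sqrt(2)*b^2 - 20*b + 12*sqrt(2)*b + 24*sqrt(2)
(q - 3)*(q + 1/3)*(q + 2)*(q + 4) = q^4 + 10*q^3/3 - 9*q^2 - 82*q/3 - 8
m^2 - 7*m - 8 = (m - 8)*(m + 1)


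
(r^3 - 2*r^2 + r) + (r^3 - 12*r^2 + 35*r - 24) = 2*r^3 - 14*r^2 + 36*r - 24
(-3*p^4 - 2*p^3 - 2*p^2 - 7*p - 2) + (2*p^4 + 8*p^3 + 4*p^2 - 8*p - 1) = -p^4 + 6*p^3 + 2*p^2 - 15*p - 3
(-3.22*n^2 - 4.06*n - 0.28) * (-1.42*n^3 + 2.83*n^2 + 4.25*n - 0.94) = 4.5724*n^5 - 3.3474*n^4 - 24.7772*n^3 - 15.0206*n^2 + 2.6264*n + 0.2632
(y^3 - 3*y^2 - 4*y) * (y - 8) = y^4 - 11*y^3 + 20*y^2 + 32*y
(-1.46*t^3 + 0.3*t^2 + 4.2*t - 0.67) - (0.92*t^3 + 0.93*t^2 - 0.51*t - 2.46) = -2.38*t^3 - 0.63*t^2 + 4.71*t + 1.79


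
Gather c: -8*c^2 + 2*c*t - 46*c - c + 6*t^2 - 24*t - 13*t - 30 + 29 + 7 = -8*c^2 + c*(2*t - 47) + 6*t^2 - 37*t + 6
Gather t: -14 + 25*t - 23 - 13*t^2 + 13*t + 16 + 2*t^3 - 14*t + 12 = 2*t^3 - 13*t^2 + 24*t - 9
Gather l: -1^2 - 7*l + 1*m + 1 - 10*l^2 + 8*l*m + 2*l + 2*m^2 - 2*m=-10*l^2 + l*(8*m - 5) + 2*m^2 - m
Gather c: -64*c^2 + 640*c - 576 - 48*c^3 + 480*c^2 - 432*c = -48*c^3 + 416*c^2 + 208*c - 576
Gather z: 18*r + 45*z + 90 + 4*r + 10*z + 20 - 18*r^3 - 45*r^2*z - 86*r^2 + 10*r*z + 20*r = -18*r^3 - 86*r^2 + 42*r + z*(-45*r^2 + 10*r + 55) + 110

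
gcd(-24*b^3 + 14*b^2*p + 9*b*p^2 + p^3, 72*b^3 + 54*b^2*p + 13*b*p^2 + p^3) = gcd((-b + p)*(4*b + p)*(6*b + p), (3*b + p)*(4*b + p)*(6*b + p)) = 24*b^2 + 10*b*p + p^2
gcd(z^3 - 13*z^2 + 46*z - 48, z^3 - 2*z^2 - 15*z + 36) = z - 3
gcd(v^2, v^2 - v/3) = v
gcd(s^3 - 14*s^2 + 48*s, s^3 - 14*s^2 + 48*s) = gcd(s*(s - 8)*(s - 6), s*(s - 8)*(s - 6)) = s^3 - 14*s^2 + 48*s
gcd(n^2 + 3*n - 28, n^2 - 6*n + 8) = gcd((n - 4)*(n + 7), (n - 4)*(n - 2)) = n - 4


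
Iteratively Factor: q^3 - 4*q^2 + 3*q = (q)*(q^2 - 4*q + 3) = q*(q - 3)*(q - 1)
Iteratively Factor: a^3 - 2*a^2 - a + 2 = (a - 1)*(a^2 - a - 2) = (a - 2)*(a - 1)*(a + 1)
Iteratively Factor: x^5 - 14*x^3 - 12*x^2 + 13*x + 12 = (x - 4)*(x^4 + 4*x^3 + 2*x^2 - 4*x - 3) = (x - 4)*(x + 1)*(x^3 + 3*x^2 - x - 3) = (x - 4)*(x + 1)*(x + 3)*(x^2 - 1) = (x - 4)*(x - 1)*(x + 1)*(x + 3)*(x + 1)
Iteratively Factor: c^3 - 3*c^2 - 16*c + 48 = (c + 4)*(c^2 - 7*c + 12) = (c - 4)*(c + 4)*(c - 3)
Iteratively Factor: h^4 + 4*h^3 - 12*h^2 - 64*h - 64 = (h - 4)*(h^3 + 8*h^2 + 20*h + 16) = (h - 4)*(h + 4)*(h^2 + 4*h + 4) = (h - 4)*(h + 2)*(h + 4)*(h + 2)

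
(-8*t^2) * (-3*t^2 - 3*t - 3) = 24*t^4 + 24*t^3 + 24*t^2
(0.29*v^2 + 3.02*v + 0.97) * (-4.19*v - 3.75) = -1.2151*v^3 - 13.7413*v^2 - 15.3893*v - 3.6375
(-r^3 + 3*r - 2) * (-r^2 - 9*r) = r^5 + 9*r^4 - 3*r^3 - 25*r^2 + 18*r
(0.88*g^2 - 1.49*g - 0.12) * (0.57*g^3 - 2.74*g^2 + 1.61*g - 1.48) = 0.5016*g^5 - 3.2605*g^4 + 5.431*g^3 - 3.3725*g^2 + 2.012*g + 0.1776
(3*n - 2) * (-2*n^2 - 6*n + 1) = -6*n^3 - 14*n^2 + 15*n - 2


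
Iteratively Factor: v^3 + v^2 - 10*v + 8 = (v - 1)*(v^2 + 2*v - 8) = (v - 1)*(v + 4)*(v - 2)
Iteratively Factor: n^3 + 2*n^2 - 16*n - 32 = (n + 2)*(n^2 - 16) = (n - 4)*(n + 2)*(n + 4)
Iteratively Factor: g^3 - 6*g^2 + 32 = (g + 2)*(g^2 - 8*g + 16) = (g - 4)*(g + 2)*(g - 4)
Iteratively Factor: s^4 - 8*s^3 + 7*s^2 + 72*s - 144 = (s - 3)*(s^3 - 5*s^2 - 8*s + 48) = (s - 3)*(s + 3)*(s^2 - 8*s + 16) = (s - 4)*(s - 3)*(s + 3)*(s - 4)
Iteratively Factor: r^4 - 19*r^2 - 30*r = (r - 5)*(r^3 + 5*r^2 + 6*r) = (r - 5)*(r + 3)*(r^2 + 2*r) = (r - 5)*(r + 2)*(r + 3)*(r)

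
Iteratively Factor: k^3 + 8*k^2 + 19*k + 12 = (k + 3)*(k^2 + 5*k + 4) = (k + 1)*(k + 3)*(k + 4)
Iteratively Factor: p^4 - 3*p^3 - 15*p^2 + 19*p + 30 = (p + 1)*(p^3 - 4*p^2 - 11*p + 30) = (p + 1)*(p + 3)*(p^2 - 7*p + 10) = (p - 5)*(p + 1)*(p + 3)*(p - 2)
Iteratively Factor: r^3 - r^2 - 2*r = (r - 2)*(r^2 + r) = r*(r - 2)*(r + 1)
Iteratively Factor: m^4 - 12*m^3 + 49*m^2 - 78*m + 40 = (m - 2)*(m^3 - 10*m^2 + 29*m - 20) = (m - 4)*(m - 2)*(m^2 - 6*m + 5) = (m - 4)*(m - 2)*(m - 1)*(m - 5)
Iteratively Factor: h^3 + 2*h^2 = (h)*(h^2 + 2*h) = h^2*(h + 2)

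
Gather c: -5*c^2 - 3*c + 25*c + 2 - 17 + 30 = -5*c^2 + 22*c + 15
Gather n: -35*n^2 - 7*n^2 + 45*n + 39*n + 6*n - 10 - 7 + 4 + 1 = -42*n^2 + 90*n - 12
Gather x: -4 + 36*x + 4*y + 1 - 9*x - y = 27*x + 3*y - 3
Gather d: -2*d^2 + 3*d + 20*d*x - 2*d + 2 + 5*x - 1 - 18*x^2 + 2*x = -2*d^2 + d*(20*x + 1) - 18*x^2 + 7*x + 1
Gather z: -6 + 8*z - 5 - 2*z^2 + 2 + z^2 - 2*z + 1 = -z^2 + 6*z - 8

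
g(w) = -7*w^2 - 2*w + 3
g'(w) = -14*w - 2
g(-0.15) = 3.14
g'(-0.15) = 0.10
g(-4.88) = -153.94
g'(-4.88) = 66.32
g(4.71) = -161.71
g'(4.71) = -67.94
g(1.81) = -23.55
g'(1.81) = -27.34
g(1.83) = -24.10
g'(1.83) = -27.62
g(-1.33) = -6.72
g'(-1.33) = 16.62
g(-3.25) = -64.44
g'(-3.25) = 43.50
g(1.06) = -6.99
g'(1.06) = -16.84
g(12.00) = -1029.00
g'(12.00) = -170.00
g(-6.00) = -237.00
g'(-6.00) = 82.00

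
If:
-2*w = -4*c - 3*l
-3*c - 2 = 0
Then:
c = -2/3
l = 2*w/3 + 8/9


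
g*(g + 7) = g^2 + 7*g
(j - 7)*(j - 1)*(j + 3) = j^3 - 5*j^2 - 17*j + 21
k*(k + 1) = k^2 + k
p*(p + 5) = p^2 + 5*p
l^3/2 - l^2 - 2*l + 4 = (l/2 + 1)*(l - 2)^2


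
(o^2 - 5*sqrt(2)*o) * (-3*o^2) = -3*o^4 + 15*sqrt(2)*o^3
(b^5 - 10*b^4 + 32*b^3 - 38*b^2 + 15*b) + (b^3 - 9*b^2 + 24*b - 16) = b^5 - 10*b^4 + 33*b^3 - 47*b^2 + 39*b - 16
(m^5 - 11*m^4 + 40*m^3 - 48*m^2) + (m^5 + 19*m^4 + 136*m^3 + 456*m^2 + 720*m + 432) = 2*m^5 + 8*m^4 + 176*m^3 + 408*m^2 + 720*m + 432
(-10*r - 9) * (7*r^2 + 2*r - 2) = -70*r^3 - 83*r^2 + 2*r + 18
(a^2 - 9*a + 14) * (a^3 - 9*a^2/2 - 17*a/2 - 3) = a^5 - 27*a^4/2 + 46*a^3 + 21*a^2/2 - 92*a - 42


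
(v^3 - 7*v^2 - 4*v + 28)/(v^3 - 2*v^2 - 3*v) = (-v^3 + 7*v^2 + 4*v - 28)/(v*(-v^2 + 2*v + 3))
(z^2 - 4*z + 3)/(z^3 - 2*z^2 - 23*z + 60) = (z - 1)/(z^2 + z - 20)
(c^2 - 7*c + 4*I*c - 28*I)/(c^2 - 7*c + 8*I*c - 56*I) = (c + 4*I)/(c + 8*I)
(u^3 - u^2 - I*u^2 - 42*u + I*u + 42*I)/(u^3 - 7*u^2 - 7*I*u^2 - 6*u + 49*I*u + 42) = (u + 6)/(u - 6*I)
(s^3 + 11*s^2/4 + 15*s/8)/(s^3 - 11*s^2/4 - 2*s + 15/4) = s*(2*s + 3)/(2*(s^2 - 4*s + 3))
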